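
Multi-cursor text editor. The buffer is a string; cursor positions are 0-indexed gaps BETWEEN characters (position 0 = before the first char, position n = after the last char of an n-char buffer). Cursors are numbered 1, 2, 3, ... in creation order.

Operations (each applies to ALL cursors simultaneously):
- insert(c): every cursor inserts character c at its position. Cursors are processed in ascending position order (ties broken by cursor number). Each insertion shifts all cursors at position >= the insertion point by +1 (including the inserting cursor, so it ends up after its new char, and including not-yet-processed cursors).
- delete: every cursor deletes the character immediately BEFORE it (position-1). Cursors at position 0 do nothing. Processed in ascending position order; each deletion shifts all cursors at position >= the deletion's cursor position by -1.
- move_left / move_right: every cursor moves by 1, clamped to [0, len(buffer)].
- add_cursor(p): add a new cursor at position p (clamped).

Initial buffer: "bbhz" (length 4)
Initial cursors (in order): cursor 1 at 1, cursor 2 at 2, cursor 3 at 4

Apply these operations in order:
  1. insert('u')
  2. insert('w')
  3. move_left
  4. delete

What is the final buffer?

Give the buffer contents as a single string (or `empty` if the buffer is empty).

Answer: bwbwhzw

Derivation:
After op 1 (insert('u')): buffer="bubuhzu" (len 7), cursors c1@2 c2@4 c3@7, authorship .1.2..3
After op 2 (insert('w')): buffer="buwbuwhzuw" (len 10), cursors c1@3 c2@6 c3@10, authorship .11.22..33
After op 3 (move_left): buffer="buwbuwhzuw" (len 10), cursors c1@2 c2@5 c3@9, authorship .11.22..33
After op 4 (delete): buffer="bwbwhzw" (len 7), cursors c1@1 c2@3 c3@6, authorship .1.2..3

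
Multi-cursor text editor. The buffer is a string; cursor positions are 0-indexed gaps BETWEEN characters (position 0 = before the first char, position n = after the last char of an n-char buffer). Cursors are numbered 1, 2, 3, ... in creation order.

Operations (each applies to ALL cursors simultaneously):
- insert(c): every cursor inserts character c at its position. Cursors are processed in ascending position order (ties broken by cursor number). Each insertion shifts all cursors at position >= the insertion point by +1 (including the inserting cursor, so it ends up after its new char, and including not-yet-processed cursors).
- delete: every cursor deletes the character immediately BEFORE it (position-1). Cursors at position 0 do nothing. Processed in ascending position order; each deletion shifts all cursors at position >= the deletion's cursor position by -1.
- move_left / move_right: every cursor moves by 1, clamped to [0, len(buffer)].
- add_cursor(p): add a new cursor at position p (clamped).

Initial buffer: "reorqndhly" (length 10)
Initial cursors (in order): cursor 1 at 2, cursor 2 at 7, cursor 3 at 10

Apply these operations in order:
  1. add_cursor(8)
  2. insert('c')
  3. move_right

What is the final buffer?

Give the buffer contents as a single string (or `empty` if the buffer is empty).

After op 1 (add_cursor(8)): buffer="reorqndhly" (len 10), cursors c1@2 c2@7 c4@8 c3@10, authorship ..........
After op 2 (insert('c')): buffer="recorqndchclyc" (len 14), cursors c1@3 c2@9 c4@11 c3@14, authorship ..1.....2.4..3
After op 3 (move_right): buffer="recorqndchclyc" (len 14), cursors c1@4 c2@10 c4@12 c3@14, authorship ..1.....2.4..3

Answer: recorqndchclyc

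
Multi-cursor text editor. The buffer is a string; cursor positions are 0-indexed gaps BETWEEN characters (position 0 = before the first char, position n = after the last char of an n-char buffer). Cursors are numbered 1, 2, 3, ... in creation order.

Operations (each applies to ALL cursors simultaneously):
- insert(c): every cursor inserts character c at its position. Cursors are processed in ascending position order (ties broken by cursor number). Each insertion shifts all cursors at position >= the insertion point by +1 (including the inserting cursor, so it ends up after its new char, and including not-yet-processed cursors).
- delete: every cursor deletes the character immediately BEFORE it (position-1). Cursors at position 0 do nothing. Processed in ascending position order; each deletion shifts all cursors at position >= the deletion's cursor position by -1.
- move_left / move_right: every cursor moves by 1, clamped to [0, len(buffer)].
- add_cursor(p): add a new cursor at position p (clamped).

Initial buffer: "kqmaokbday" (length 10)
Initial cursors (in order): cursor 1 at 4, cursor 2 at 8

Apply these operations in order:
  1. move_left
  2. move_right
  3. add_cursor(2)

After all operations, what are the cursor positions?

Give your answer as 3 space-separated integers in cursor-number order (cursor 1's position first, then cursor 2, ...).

After op 1 (move_left): buffer="kqmaokbday" (len 10), cursors c1@3 c2@7, authorship ..........
After op 2 (move_right): buffer="kqmaokbday" (len 10), cursors c1@4 c2@8, authorship ..........
After op 3 (add_cursor(2)): buffer="kqmaokbday" (len 10), cursors c3@2 c1@4 c2@8, authorship ..........

Answer: 4 8 2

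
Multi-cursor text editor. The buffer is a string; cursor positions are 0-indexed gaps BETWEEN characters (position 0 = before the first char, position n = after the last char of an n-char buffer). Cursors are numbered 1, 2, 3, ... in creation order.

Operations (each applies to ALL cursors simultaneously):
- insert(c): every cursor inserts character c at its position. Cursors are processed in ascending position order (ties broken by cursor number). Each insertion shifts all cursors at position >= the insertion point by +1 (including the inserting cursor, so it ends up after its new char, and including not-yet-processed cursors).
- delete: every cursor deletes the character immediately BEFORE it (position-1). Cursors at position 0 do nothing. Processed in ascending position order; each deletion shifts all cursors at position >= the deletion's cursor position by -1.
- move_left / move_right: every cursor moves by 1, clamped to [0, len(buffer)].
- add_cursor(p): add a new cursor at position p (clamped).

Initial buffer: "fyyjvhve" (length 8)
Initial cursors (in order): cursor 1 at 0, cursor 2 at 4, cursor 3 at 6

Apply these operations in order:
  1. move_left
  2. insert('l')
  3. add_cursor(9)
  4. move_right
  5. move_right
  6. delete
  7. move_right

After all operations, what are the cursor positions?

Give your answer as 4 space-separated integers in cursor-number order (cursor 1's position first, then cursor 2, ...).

Answer: 3 6 7 7

Derivation:
After op 1 (move_left): buffer="fyyjvhve" (len 8), cursors c1@0 c2@3 c3@5, authorship ........
After op 2 (insert('l')): buffer="lfyyljvlhve" (len 11), cursors c1@1 c2@5 c3@8, authorship 1...2..3...
After op 3 (add_cursor(9)): buffer="lfyyljvlhve" (len 11), cursors c1@1 c2@5 c3@8 c4@9, authorship 1...2..3...
After op 4 (move_right): buffer="lfyyljvlhve" (len 11), cursors c1@2 c2@6 c3@9 c4@10, authorship 1...2..3...
After op 5 (move_right): buffer="lfyyljvlhve" (len 11), cursors c1@3 c2@7 c3@10 c4@11, authorship 1...2..3...
After op 6 (delete): buffer="lfyljlh" (len 7), cursors c1@2 c2@5 c3@7 c4@7, authorship 1..2.3.
After op 7 (move_right): buffer="lfyljlh" (len 7), cursors c1@3 c2@6 c3@7 c4@7, authorship 1..2.3.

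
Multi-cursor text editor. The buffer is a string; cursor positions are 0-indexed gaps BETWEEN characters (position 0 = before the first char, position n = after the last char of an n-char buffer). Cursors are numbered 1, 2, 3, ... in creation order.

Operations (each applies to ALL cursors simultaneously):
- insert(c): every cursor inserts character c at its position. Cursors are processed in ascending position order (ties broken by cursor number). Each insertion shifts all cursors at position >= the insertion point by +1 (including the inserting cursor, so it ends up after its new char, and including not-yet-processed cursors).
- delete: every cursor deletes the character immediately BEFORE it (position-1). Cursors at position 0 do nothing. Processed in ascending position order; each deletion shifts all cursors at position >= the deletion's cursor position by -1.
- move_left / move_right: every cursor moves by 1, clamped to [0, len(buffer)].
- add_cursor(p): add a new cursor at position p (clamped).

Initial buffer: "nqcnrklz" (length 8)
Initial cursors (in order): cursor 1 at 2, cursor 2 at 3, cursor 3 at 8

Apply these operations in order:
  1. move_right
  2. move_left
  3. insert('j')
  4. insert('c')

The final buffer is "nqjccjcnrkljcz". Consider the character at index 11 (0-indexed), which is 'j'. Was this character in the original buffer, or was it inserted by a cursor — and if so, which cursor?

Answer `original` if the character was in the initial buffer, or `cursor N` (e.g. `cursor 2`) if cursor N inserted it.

After op 1 (move_right): buffer="nqcnrklz" (len 8), cursors c1@3 c2@4 c3@8, authorship ........
After op 2 (move_left): buffer="nqcnrklz" (len 8), cursors c1@2 c2@3 c3@7, authorship ........
After op 3 (insert('j')): buffer="nqjcjnrkljz" (len 11), cursors c1@3 c2@5 c3@10, authorship ..1.2....3.
After op 4 (insert('c')): buffer="nqjccjcnrkljcz" (len 14), cursors c1@4 c2@7 c3@13, authorship ..11.22....33.
Authorship (.=original, N=cursor N): . . 1 1 . 2 2 . . . . 3 3 .
Index 11: author = 3

Answer: cursor 3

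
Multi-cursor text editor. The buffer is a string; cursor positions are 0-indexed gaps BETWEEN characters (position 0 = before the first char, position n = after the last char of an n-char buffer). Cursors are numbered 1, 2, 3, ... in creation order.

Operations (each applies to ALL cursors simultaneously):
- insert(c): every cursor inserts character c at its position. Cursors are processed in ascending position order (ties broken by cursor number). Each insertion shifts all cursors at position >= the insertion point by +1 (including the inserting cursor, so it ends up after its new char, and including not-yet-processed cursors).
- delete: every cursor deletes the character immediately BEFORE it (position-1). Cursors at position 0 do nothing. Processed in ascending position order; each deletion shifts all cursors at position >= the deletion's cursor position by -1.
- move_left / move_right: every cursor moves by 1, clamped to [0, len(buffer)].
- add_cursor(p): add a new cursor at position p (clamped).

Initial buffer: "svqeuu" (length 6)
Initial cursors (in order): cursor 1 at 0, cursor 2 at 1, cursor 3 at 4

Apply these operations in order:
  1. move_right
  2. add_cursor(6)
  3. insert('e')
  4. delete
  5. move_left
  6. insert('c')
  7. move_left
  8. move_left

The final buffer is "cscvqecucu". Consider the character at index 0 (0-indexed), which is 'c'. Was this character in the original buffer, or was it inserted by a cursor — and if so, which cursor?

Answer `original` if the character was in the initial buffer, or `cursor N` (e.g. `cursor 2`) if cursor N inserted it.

After op 1 (move_right): buffer="svqeuu" (len 6), cursors c1@1 c2@2 c3@5, authorship ......
After op 2 (add_cursor(6)): buffer="svqeuu" (len 6), cursors c1@1 c2@2 c3@5 c4@6, authorship ......
After op 3 (insert('e')): buffer="seveqeueue" (len 10), cursors c1@2 c2@4 c3@8 c4@10, authorship .1.2...3.4
After op 4 (delete): buffer="svqeuu" (len 6), cursors c1@1 c2@2 c3@5 c4@6, authorship ......
After op 5 (move_left): buffer="svqeuu" (len 6), cursors c1@0 c2@1 c3@4 c4@5, authorship ......
After op 6 (insert('c')): buffer="cscvqecucu" (len 10), cursors c1@1 c2@3 c3@7 c4@9, authorship 1.2...3.4.
After op 7 (move_left): buffer="cscvqecucu" (len 10), cursors c1@0 c2@2 c3@6 c4@8, authorship 1.2...3.4.
After op 8 (move_left): buffer="cscvqecucu" (len 10), cursors c1@0 c2@1 c3@5 c4@7, authorship 1.2...3.4.
Authorship (.=original, N=cursor N): 1 . 2 . . . 3 . 4 .
Index 0: author = 1

Answer: cursor 1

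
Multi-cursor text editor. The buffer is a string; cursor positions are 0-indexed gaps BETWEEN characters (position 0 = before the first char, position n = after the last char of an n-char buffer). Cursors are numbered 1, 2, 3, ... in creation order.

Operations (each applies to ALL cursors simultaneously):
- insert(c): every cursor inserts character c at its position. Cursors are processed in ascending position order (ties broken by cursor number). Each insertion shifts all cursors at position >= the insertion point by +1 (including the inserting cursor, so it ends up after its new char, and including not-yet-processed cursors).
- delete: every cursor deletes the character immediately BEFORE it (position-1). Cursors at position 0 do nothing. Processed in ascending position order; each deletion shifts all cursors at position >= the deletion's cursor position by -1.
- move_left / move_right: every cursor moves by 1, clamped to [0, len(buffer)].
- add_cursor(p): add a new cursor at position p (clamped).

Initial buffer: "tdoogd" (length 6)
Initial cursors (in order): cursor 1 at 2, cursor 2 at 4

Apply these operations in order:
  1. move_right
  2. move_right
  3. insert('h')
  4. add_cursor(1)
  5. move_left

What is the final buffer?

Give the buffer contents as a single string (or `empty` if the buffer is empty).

After op 1 (move_right): buffer="tdoogd" (len 6), cursors c1@3 c2@5, authorship ......
After op 2 (move_right): buffer="tdoogd" (len 6), cursors c1@4 c2@6, authorship ......
After op 3 (insert('h')): buffer="tdoohgdh" (len 8), cursors c1@5 c2@8, authorship ....1..2
After op 4 (add_cursor(1)): buffer="tdoohgdh" (len 8), cursors c3@1 c1@5 c2@8, authorship ....1..2
After op 5 (move_left): buffer="tdoohgdh" (len 8), cursors c3@0 c1@4 c2@7, authorship ....1..2

Answer: tdoohgdh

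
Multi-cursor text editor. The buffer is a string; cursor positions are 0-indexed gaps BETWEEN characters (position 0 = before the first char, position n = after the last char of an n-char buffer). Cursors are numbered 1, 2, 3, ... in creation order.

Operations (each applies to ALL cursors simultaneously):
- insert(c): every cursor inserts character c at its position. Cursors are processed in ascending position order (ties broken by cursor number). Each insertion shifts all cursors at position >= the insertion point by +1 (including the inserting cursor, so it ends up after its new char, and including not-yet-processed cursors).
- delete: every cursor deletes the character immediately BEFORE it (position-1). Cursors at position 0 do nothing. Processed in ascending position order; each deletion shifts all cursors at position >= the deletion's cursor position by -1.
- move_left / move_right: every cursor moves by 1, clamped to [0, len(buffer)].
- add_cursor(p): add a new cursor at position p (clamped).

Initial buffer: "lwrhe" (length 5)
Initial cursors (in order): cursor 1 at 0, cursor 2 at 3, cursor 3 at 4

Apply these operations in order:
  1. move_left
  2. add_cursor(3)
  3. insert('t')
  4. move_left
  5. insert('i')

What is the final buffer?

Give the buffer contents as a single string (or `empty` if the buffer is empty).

After op 1 (move_left): buffer="lwrhe" (len 5), cursors c1@0 c2@2 c3@3, authorship .....
After op 2 (add_cursor(3)): buffer="lwrhe" (len 5), cursors c1@0 c2@2 c3@3 c4@3, authorship .....
After op 3 (insert('t')): buffer="tlwtrtthe" (len 9), cursors c1@1 c2@4 c3@7 c4@7, authorship 1..2.34..
After op 4 (move_left): buffer="tlwtrtthe" (len 9), cursors c1@0 c2@3 c3@6 c4@6, authorship 1..2.34..
After op 5 (insert('i')): buffer="itlwitrtiithe" (len 13), cursors c1@1 c2@5 c3@10 c4@10, authorship 11..22.3344..

Answer: itlwitrtiithe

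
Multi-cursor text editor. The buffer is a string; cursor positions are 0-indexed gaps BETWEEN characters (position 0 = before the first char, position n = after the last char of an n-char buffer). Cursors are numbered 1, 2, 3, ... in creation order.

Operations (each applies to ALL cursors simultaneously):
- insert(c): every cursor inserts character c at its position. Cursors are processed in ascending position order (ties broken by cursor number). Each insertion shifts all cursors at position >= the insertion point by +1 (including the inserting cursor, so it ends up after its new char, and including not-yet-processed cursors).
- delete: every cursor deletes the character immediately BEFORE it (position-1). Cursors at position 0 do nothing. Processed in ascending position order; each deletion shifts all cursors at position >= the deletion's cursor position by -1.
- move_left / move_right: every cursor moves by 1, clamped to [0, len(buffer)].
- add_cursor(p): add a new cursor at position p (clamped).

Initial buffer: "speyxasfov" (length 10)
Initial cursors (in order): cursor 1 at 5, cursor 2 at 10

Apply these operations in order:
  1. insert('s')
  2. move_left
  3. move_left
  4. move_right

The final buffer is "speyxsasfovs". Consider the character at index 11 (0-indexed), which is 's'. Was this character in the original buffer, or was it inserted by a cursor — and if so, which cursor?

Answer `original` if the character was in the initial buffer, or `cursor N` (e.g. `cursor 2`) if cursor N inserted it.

After op 1 (insert('s')): buffer="speyxsasfovs" (len 12), cursors c1@6 c2@12, authorship .....1.....2
After op 2 (move_left): buffer="speyxsasfovs" (len 12), cursors c1@5 c2@11, authorship .....1.....2
After op 3 (move_left): buffer="speyxsasfovs" (len 12), cursors c1@4 c2@10, authorship .....1.....2
After op 4 (move_right): buffer="speyxsasfovs" (len 12), cursors c1@5 c2@11, authorship .....1.....2
Authorship (.=original, N=cursor N): . . . . . 1 . . . . . 2
Index 11: author = 2

Answer: cursor 2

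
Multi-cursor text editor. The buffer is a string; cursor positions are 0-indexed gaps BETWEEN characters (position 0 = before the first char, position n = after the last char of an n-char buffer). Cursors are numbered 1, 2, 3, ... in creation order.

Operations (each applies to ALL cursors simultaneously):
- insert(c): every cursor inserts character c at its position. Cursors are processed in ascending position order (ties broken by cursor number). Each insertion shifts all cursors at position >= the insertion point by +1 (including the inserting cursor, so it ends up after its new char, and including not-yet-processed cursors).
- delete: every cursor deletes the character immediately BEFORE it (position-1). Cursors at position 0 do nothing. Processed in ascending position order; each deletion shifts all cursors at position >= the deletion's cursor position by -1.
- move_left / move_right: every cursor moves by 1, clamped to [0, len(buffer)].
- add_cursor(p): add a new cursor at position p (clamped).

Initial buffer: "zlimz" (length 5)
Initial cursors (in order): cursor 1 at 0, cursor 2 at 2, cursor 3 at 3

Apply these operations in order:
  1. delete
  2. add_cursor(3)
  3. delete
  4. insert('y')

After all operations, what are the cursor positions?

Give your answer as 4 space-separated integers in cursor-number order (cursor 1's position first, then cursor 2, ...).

After op 1 (delete): buffer="zmz" (len 3), cursors c1@0 c2@1 c3@1, authorship ...
After op 2 (add_cursor(3)): buffer="zmz" (len 3), cursors c1@0 c2@1 c3@1 c4@3, authorship ...
After op 3 (delete): buffer="m" (len 1), cursors c1@0 c2@0 c3@0 c4@1, authorship .
After op 4 (insert('y')): buffer="yyymy" (len 5), cursors c1@3 c2@3 c3@3 c4@5, authorship 123.4

Answer: 3 3 3 5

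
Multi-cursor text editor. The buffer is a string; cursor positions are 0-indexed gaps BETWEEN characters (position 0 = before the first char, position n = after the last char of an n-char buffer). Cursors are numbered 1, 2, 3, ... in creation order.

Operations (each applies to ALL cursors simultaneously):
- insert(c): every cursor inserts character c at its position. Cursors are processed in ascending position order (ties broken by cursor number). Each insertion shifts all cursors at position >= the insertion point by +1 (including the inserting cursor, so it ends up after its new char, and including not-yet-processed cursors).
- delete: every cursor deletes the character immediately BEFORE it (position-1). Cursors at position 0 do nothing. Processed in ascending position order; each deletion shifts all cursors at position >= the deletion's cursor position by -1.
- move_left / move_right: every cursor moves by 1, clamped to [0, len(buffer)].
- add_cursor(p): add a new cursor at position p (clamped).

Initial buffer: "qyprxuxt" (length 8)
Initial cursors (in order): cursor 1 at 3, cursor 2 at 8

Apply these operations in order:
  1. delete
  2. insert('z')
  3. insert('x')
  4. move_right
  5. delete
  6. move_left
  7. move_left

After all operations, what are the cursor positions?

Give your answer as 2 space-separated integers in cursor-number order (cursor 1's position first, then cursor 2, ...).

Answer: 2 6

Derivation:
After op 1 (delete): buffer="qyrxux" (len 6), cursors c1@2 c2@6, authorship ......
After op 2 (insert('z')): buffer="qyzrxuxz" (len 8), cursors c1@3 c2@8, authorship ..1....2
After op 3 (insert('x')): buffer="qyzxrxuxzx" (len 10), cursors c1@4 c2@10, authorship ..11....22
After op 4 (move_right): buffer="qyzxrxuxzx" (len 10), cursors c1@5 c2@10, authorship ..11....22
After op 5 (delete): buffer="qyzxxuxz" (len 8), cursors c1@4 c2@8, authorship ..11...2
After op 6 (move_left): buffer="qyzxxuxz" (len 8), cursors c1@3 c2@7, authorship ..11...2
After op 7 (move_left): buffer="qyzxxuxz" (len 8), cursors c1@2 c2@6, authorship ..11...2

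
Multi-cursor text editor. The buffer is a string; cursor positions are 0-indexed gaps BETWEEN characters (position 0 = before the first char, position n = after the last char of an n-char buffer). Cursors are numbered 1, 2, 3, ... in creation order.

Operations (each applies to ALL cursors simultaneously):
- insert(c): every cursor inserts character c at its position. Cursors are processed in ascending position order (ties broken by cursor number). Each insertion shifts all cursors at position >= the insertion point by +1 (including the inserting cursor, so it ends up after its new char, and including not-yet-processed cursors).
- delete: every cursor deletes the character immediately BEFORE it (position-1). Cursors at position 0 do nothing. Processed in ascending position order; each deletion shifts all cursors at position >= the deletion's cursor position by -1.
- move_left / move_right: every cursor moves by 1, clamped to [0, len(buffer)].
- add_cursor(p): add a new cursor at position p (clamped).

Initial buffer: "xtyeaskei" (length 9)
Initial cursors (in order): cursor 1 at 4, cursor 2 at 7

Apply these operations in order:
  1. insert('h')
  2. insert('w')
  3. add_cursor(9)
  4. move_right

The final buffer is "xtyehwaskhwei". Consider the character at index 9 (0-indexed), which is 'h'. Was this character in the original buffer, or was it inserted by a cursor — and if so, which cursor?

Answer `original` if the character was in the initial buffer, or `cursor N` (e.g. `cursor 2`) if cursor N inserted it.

After op 1 (insert('h')): buffer="xtyehaskhei" (len 11), cursors c1@5 c2@9, authorship ....1...2..
After op 2 (insert('w')): buffer="xtyehwaskhwei" (len 13), cursors c1@6 c2@11, authorship ....11...22..
After op 3 (add_cursor(9)): buffer="xtyehwaskhwei" (len 13), cursors c1@6 c3@9 c2@11, authorship ....11...22..
After op 4 (move_right): buffer="xtyehwaskhwei" (len 13), cursors c1@7 c3@10 c2@12, authorship ....11...22..
Authorship (.=original, N=cursor N): . . . . 1 1 . . . 2 2 . .
Index 9: author = 2

Answer: cursor 2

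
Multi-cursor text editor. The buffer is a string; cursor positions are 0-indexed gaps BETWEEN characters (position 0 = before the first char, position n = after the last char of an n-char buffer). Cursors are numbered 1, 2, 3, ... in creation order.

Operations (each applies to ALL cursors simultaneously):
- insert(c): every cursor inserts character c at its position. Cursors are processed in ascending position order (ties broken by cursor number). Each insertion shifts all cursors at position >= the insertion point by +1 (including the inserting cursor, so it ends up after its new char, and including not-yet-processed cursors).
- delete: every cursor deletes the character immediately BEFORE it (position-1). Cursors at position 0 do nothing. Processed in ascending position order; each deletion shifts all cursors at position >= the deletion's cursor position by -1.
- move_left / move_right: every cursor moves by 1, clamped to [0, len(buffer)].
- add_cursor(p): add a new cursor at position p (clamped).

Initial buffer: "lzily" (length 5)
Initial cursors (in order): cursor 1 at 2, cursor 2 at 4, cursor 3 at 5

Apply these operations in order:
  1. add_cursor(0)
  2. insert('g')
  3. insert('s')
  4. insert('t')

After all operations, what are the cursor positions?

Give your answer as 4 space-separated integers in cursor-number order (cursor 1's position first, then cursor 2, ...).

After op 1 (add_cursor(0)): buffer="lzily" (len 5), cursors c4@0 c1@2 c2@4 c3@5, authorship .....
After op 2 (insert('g')): buffer="glzgilgyg" (len 9), cursors c4@1 c1@4 c2@7 c3@9, authorship 4..1..2.3
After op 3 (insert('s')): buffer="gslzgsilgsygs" (len 13), cursors c4@2 c1@6 c2@10 c3@13, authorship 44..11..22.33
After op 4 (insert('t')): buffer="gstlzgstilgstygst" (len 17), cursors c4@3 c1@8 c2@13 c3@17, authorship 444..111..222.333

Answer: 8 13 17 3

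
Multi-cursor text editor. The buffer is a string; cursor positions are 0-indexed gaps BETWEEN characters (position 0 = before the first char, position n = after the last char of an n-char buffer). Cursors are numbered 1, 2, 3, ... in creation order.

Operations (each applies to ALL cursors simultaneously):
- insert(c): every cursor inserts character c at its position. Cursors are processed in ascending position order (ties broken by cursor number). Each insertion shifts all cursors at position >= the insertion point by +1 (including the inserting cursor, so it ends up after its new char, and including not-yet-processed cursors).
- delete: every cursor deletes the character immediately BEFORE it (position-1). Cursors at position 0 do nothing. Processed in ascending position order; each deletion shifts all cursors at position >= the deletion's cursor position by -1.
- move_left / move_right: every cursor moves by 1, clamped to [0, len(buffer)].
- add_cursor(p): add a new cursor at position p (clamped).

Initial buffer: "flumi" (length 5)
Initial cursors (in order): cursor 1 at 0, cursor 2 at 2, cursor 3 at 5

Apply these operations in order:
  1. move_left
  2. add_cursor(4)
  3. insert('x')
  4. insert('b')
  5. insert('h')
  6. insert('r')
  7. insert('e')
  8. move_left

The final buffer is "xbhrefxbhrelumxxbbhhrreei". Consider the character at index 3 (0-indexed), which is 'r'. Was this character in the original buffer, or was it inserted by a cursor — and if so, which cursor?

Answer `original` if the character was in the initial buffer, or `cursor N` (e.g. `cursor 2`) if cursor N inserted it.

After op 1 (move_left): buffer="flumi" (len 5), cursors c1@0 c2@1 c3@4, authorship .....
After op 2 (add_cursor(4)): buffer="flumi" (len 5), cursors c1@0 c2@1 c3@4 c4@4, authorship .....
After op 3 (insert('x')): buffer="xfxlumxxi" (len 9), cursors c1@1 c2@3 c3@8 c4@8, authorship 1.2...34.
After op 4 (insert('b')): buffer="xbfxblumxxbbi" (len 13), cursors c1@2 c2@5 c3@12 c4@12, authorship 11.22...3434.
After op 5 (insert('h')): buffer="xbhfxbhlumxxbbhhi" (len 17), cursors c1@3 c2@7 c3@16 c4@16, authorship 111.222...343434.
After op 6 (insert('r')): buffer="xbhrfxbhrlumxxbbhhrri" (len 21), cursors c1@4 c2@9 c3@20 c4@20, authorship 1111.2222...34343434.
After op 7 (insert('e')): buffer="xbhrefxbhrelumxxbbhhrreei" (len 25), cursors c1@5 c2@11 c3@24 c4@24, authorship 11111.22222...3434343434.
After op 8 (move_left): buffer="xbhrefxbhrelumxxbbhhrreei" (len 25), cursors c1@4 c2@10 c3@23 c4@23, authorship 11111.22222...3434343434.
Authorship (.=original, N=cursor N): 1 1 1 1 1 . 2 2 2 2 2 . . . 3 4 3 4 3 4 3 4 3 4 .
Index 3: author = 1

Answer: cursor 1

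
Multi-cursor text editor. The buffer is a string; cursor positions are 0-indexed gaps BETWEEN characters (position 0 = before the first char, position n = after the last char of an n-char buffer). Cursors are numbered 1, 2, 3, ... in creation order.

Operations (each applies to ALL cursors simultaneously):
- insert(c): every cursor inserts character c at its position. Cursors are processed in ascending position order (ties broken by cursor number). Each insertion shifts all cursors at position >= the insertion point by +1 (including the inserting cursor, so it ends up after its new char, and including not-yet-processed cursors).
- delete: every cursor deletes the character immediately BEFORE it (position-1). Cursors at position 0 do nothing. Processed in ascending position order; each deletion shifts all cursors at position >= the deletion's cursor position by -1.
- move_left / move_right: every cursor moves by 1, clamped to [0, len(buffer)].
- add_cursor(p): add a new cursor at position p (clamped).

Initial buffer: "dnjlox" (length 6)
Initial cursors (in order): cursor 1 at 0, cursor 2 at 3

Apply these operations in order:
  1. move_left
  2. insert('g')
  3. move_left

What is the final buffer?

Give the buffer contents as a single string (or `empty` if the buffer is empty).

Answer: gdngjlox

Derivation:
After op 1 (move_left): buffer="dnjlox" (len 6), cursors c1@0 c2@2, authorship ......
After op 2 (insert('g')): buffer="gdngjlox" (len 8), cursors c1@1 c2@4, authorship 1..2....
After op 3 (move_left): buffer="gdngjlox" (len 8), cursors c1@0 c2@3, authorship 1..2....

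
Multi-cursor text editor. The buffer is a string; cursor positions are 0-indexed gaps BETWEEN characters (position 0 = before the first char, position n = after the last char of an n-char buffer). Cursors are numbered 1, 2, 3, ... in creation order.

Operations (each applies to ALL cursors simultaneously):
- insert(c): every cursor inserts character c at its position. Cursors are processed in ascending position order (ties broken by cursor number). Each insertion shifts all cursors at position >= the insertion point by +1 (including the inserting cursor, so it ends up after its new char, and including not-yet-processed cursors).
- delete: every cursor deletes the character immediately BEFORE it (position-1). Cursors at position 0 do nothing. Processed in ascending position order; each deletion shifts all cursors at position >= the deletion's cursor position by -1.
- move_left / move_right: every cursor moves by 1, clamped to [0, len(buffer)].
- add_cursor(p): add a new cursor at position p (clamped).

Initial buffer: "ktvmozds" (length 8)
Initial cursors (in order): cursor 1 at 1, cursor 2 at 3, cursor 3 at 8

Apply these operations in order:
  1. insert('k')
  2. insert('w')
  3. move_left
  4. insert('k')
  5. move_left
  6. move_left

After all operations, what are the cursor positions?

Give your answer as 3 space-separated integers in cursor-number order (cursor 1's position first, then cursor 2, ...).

After op 1 (insert('k')): buffer="kktvkmozdsk" (len 11), cursors c1@2 c2@5 c3@11, authorship .1..2.....3
After op 2 (insert('w')): buffer="kkwtvkwmozdskw" (len 14), cursors c1@3 c2@7 c3@14, authorship .11..22.....33
After op 3 (move_left): buffer="kkwtvkwmozdskw" (len 14), cursors c1@2 c2@6 c3@13, authorship .11..22.....33
After op 4 (insert('k')): buffer="kkkwtvkkwmozdskkw" (len 17), cursors c1@3 c2@8 c3@16, authorship .111..222.....333
After op 5 (move_left): buffer="kkkwtvkkwmozdskkw" (len 17), cursors c1@2 c2@7 c3@15, authorship .111..222.....333
After op 6 (move_left): buffer="kkkwtvkkwmozdskkw" (len 17), cursors c1@1 c2@6 c3@14, authorship .111..222.....333

Answer: 1 6 14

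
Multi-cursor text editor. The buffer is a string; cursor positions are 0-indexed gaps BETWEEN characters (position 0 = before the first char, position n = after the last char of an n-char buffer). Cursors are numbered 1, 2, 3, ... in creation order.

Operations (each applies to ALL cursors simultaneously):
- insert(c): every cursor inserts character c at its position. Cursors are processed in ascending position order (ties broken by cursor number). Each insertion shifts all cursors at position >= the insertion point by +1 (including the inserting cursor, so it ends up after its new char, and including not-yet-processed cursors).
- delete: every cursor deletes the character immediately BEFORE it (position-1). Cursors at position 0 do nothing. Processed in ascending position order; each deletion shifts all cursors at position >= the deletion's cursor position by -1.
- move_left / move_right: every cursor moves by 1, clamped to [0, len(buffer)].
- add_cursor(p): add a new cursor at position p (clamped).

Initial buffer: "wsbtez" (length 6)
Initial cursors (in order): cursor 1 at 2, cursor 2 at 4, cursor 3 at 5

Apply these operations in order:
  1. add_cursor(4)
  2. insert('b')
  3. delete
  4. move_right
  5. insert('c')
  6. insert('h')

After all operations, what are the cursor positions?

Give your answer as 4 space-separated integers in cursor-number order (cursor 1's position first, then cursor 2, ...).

Answer: 5 11 14 11

Derivation:
After op 1 (add_cursor(4)): buffer="wsbtez" (len 6), cursors c1@2 c2@4 c4@4 c3@5, authorship ......
After op 2 (insert('b')): buffer="wsbbtbbebz" (len 10), cursors c1@3 c2@7 c4@7 c3@9, authorship ..1..24.3.
After op 3 (delete): buffer="wsbtez" (len 6), cursors c1@2 c2@4 c4@4 c3@5, authorship ......
After op 4 (move_right): buffer="wsbtez" (len 6), cursors c1@3 c2@5 c4@5 c3@6, authorship ......
After op 5 (insert('c')): buffer="wsbctecczc" (len 10), cursors c1@4 c2@8 c4@8 c3@10, authorship ...1..24.3
After op 6 (insert('h')): buffer="wsbchtecchhzch" (len 14), cursors c1@5 c2@11 c4@11 c3@14, authorship ...11..2424.33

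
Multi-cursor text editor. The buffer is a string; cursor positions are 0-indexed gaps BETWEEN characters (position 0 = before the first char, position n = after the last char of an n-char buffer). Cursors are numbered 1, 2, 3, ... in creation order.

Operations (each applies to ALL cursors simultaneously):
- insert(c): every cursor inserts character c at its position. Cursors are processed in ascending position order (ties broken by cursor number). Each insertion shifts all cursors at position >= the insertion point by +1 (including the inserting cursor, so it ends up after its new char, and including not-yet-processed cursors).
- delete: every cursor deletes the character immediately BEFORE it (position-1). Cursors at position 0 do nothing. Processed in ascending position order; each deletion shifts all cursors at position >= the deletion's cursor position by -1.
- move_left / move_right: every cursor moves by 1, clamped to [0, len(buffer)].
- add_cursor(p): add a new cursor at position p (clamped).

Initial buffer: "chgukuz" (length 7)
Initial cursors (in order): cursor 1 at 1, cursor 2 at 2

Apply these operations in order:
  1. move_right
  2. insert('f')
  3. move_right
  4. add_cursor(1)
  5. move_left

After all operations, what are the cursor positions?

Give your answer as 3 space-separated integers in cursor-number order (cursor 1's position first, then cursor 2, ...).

Answer: 3 5 0

Derivation:
After op 1 (move_right): buffer="chgukuz" (len 7), cursors c1@2 c2@3, authorship .......
After op 2 (insert('f')): buffer="chfgfukuz" (len 9), cursors c1@3 c2@5, authorship ..1.2....
After op 3 (move_right): buffer="chfgfukuz" (len 9), cursors c1@4 c2@6, authorship ..1.2....
After op 4 (add_cursor(1)): buffer="chfgfukuz" (len 9), cursors c3@1 c1@4 c2@6, authorship ..1.2....
After op 5 (move_left): buffer="chfgfukuz" (len 9), cursors c3@0 c1@3 c2@5, authorship ..1.2....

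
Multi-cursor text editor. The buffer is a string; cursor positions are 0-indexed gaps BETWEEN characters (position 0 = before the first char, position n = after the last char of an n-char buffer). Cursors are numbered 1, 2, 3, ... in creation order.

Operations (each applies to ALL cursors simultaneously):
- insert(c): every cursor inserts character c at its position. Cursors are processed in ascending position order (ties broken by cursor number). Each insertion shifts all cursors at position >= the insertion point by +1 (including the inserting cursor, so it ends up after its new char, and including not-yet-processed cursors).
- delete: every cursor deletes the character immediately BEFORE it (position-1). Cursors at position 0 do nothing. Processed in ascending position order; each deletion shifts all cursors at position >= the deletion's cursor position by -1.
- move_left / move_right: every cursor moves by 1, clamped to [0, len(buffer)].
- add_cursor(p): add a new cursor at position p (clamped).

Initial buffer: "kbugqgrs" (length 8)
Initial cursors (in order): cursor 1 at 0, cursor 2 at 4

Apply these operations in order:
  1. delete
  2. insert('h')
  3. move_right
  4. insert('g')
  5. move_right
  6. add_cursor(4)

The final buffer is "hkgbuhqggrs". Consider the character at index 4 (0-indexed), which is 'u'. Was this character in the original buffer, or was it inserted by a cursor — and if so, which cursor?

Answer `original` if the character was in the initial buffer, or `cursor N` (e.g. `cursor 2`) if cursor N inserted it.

After op 1 (delete): buffer="kbuqgrs" (len 7), cursors c1@0 c2@3, authorship .......
After op 2 (insert('h')): buffer="hkbuhqgrs" (len 9), cursors c1@1 c2@5, authorship 1...2....
After op 3 (move_right): buffer="hkbuhqgrs" (len 9), cursors c1@2 c2@6, authorship 1...2....
After op 4 (insert('g')): buffer="hkgbuhqggrs" (len 11), cursors c1@3 c2@8, authorship 1.1..2.2...
After op 5 (move_right): buffer="hkgbuhqggrs" (len 11), cursors c1@4 c2@9, authorship 1.1..2.2...
After op 6 (add_cursor(4)): buffer="hkgbuhqggrs" (len 11), cursors c1@4 c3@4 c2@9, authorship 1.1..2.2...
Authorship (.=original, N=cursor N): 1 . 1 . . 2 . 2 . . .
Index 4: author = original

Answer: original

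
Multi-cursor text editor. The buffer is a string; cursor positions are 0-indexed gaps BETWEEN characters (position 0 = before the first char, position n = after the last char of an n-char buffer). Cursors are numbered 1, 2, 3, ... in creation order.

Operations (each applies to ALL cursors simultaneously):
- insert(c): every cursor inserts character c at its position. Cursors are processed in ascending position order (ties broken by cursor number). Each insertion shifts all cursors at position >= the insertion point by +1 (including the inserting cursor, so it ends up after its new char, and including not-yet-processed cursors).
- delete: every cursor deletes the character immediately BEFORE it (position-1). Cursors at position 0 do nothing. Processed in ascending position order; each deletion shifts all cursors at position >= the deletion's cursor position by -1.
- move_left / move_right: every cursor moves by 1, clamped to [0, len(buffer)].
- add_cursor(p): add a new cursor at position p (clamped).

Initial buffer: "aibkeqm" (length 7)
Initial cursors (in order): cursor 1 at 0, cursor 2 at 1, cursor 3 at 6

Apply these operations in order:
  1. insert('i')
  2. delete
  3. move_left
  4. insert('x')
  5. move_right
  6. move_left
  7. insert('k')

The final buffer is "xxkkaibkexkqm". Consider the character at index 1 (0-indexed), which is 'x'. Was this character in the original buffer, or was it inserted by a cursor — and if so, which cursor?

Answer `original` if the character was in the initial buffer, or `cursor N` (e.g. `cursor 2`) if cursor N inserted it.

After op 1 (insert('i')): buffer="iaiibkeqim" (len 10), cursors c1@1 c2@3 c3@9, authorship 1.2.....3.
After op 2 (delete): buffer="aibkeqm" (len 7), cursors c1@0 c2@1 c3@6, authorship .......
After op 3 (move_left): buffer="aibkeqm" (len 7), cursors c1@0 c2@0 c3@5, authorship .......
After op 4 (insert('x')): buffer="xxaibkexqm" (len 10), cursors c1@2 c2@2 c3@8, authorship 12.....3..
After op 5 (move_right): buffer="xxaibkexqm" (len 10), cursors c1@3 c2@3 c3@9, authorship 12.....3..
After op 6 (move_left): buffer="xxaibkexqm" (len 10), cursors c1@2 c2@2 c3@8, authorship 12.....3..
After op 7 (insert('k')): buffer="xxkkaibkexkqm" (len 13), cursors c1@4 c2@4 c3@11, authorship 1212.....33..
Authorship (.=original, N=cursor N): 1 2 1 2 . . . . . 3 3 . .
Index 1: author = 2

Answer: cursor 2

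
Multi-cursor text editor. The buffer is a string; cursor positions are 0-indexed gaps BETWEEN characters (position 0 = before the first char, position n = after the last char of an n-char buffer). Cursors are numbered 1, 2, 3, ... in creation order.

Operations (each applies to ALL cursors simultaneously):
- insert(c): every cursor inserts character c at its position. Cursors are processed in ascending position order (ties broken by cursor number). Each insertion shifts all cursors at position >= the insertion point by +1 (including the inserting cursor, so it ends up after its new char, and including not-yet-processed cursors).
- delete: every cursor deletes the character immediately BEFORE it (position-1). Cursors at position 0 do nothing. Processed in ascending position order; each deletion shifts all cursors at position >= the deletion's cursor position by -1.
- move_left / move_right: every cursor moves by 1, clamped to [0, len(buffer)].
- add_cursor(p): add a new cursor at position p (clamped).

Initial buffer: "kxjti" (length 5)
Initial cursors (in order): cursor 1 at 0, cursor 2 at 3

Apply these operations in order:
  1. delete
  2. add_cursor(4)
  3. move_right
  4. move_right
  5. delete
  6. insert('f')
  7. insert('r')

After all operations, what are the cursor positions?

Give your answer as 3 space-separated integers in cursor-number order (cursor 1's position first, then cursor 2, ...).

Answer: 7 7 7

Derivation:
After op 1 (delete): buffer="kxti" (len 4), cursors c1@0 c2@2, authorship ....
After op 2 (add_cursor(4)): buffer="kxti" (len 4), cursors c1@0 c2@2 c3@4, authorship ....
After op 3 (move_right): buffer="kxti" (len 4), cursors c1@1 c2@3 c3@4, authorship ....
After op 4 (move_right): buffer="kxti" (len 4), cursors c1@2 c2@4 c3@4, authorship ....
After op 5 (delete): buffer="k" (len 1), cursors c1@1 c2@1 c3@1, authorship .
After op 6 (insert('f')): buffer="kfff" (len 4), cursors c1@4 c2@4 c3@4, authorship .123
After op 7 (insert('r')): buffer="kfffrrr" (len 7), cursors c1@7 c2@7 c3@7, authorship .123123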